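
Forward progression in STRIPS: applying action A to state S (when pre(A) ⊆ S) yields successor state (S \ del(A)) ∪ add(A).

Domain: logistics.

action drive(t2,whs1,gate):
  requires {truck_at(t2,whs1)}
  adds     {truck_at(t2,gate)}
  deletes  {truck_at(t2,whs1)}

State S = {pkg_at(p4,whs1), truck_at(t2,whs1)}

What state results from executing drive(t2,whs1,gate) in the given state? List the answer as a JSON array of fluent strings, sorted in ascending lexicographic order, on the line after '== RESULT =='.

Progress:
  pre ⊆ S: {truck_at(t2,whs1)} ⊆ S  — applicable
  S \ del = {pkg_at(p4,whs1)}
  ∪ add   = {pkg_at(p4,whs1), truck_at(t2,gate)}

== RESULT ==
["pkg_at(p4,whs1)", "truck_at(t2,gate)"]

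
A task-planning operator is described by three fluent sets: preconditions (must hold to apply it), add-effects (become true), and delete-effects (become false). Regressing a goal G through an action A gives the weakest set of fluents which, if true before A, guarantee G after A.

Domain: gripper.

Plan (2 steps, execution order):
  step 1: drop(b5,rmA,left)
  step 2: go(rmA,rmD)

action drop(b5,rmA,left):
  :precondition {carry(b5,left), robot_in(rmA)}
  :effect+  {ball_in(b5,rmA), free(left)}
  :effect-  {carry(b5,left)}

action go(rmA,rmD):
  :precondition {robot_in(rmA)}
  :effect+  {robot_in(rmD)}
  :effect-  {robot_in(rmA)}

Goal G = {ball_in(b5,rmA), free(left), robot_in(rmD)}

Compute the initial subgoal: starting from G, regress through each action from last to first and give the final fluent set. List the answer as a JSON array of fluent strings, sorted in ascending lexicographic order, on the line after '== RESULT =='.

Regress step by step:
  through step 2 (go(rmA,rmD)): drop {robot_in(rmD)}, keep {ball_in(b5,rmA), free(left)}, require {robot_in(rmA)}
    → {ball_in(b5,rmA), free(left), robot_in(rmA)}
  through step 1 (drop(b5,rmA,left)): drop {ball_in(b5,rmA), free(left)}, keep {robot_in(rmA)}, require {carry(b5,left), robot_in(rmA)}
    → {carry(b5,left), robot_in(rmA)}

== RESULT ==
["carry(b5,left)", "robot_in(rmA)"]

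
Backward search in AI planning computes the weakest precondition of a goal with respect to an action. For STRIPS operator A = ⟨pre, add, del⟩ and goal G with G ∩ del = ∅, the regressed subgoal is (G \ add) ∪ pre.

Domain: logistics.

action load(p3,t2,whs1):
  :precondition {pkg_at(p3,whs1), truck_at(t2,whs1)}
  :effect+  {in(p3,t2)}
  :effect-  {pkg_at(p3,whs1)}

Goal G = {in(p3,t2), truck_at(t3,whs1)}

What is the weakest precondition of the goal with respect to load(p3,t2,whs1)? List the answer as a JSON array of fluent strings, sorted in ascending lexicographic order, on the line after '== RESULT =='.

Regress:
  G ∩ del = {}  (empty — regression defined)
  G \ add = {in(p3,t2), truck_at(t3,whs1)} \ {in(p3,t2)} = {truck_at(t3,whs1)}
  ∪ pre   = {truck_at(t3,whs1)} ∪ {pkg_at(p3,whs1), truck_at(t2,whs1)}
          = {pkg_at(p3,whs1), truck_at(t2,whs1), truck_at(t3,whs1)}

== RESULT ==
["pkg_at(p3,whs1)", "truck_at(t2,whs1)", "truck_at(t3,whs1)"]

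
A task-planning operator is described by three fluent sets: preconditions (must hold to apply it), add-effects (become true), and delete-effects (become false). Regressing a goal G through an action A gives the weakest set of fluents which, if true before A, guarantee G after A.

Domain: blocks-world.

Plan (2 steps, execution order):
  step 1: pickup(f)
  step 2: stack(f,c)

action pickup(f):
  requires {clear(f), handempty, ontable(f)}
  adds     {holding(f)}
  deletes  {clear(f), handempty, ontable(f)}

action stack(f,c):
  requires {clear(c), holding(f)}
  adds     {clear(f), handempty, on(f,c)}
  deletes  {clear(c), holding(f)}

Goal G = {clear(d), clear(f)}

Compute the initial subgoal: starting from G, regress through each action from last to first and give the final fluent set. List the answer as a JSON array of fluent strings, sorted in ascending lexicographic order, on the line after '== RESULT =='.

Regress step by step:
  through step 2 (stack(f,c)): drop {clear(f)}, keep {clear(d)}, require {clear(c), holding(f)}
    → {clear(c), clear(d), holding(f)}
  through step 1 (pickup(f)): drop {holding(f)}, keep {clear(c), clear(d)}, require {clear(f), handempty, ontable(f)}
    → {clear(c), clear(d), clear(f), handempty, ontable(f)}

== RESULT ==
["clear(c)", "clear(d)", "clear(f)", "handempty", "ontable(f)"]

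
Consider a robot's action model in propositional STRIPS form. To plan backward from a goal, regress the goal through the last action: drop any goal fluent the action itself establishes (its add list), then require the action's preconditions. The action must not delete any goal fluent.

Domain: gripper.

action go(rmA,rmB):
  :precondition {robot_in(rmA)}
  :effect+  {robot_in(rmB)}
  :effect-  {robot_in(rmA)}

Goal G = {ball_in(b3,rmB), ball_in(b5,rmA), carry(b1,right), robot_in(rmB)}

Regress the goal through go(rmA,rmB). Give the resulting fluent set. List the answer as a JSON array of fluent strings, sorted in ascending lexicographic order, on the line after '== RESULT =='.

Compute (G \ add) ∪ pre:
  G ∩ del = {}  (empty — regression defined)
  G \ add = {ball_in(b3,rmB), ball_in(b5,rmA), carry(b1,right), robot_in(rmB)} \ {robot_in(rmB)} = {ball_in(b3,rmB), ball_in(b5,rmA), carry(b1,right)}
  ∪ pre   = {ball_in(b3,rmB), ball_in(b5,rmA), carry(b1,right)} ∪ {robot_in(rmA)}
          = {ball_in(b3,rmB), ball_in(b5,rmA), carry(b1,right), robot_in(rmA)}

== RESULT ==
["ball_in(b3,rmB)", "ball_in(b5,rmA)", "carry(b1,right)", "robot_in(rmA)"]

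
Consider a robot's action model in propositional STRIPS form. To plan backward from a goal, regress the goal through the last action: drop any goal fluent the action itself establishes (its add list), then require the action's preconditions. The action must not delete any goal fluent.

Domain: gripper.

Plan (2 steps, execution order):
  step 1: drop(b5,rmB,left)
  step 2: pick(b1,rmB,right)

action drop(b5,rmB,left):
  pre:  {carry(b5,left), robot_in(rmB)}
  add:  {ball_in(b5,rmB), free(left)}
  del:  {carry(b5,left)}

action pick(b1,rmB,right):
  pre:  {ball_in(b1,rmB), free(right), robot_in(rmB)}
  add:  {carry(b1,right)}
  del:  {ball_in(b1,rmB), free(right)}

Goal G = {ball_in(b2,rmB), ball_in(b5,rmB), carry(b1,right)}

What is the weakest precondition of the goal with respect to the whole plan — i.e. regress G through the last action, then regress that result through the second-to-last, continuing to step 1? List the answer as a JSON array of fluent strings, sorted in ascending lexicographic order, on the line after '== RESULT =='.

Regress step by step:
  through step 2 (pick(b1,rmB,right)): drop {carry(b1,right)}, keep {ball_in(b2,rmB), ball_in(b5,rmB)}, require {ball_in(b1,rmB), free(right), robot_in(rmB)}
    → {ball_in(b1,rmB), ball_in(b2,rmB), ball_in(b5,rmB), free(right), robot_in(rmB)}
  through step 1 (drop(b5,rmB,left)): drop {ball_in(b5,rmB)}, keep {ball_in(b1,rmB), ball_in(b2,rmB), free(right), robot_in(rmB)}, require {carry(b5,left), robot_in(rmB)}
    → {ball_in(b1,rmB), ball_in(b2,rmB), carry(b5,left), free(right), robot_in(rmB)}

== RESULT ==
["ball_in(b1,rmB)", "ball_in(b2,rmB)", "carry(b5,left)", "free(right)", "robot_in(rmB)"]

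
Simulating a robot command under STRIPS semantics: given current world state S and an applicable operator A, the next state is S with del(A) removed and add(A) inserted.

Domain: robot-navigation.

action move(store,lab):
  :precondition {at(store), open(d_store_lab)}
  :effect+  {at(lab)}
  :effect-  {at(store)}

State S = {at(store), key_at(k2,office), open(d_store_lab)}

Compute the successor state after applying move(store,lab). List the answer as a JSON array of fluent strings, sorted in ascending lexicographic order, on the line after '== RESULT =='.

Progress:
  pre ⊆ S: {at(store), open(d_store_lab)} ⊆ S  — applicable
  S \ del = {key_at(k2,office), open(d_store_lab)}
  ∪ add   = {at(lab), key_at(k2,office), open(d_store_lab)}

== RESULT ==
["at(lab)", "key_at(k2,office)", "open(d_store_lab)"]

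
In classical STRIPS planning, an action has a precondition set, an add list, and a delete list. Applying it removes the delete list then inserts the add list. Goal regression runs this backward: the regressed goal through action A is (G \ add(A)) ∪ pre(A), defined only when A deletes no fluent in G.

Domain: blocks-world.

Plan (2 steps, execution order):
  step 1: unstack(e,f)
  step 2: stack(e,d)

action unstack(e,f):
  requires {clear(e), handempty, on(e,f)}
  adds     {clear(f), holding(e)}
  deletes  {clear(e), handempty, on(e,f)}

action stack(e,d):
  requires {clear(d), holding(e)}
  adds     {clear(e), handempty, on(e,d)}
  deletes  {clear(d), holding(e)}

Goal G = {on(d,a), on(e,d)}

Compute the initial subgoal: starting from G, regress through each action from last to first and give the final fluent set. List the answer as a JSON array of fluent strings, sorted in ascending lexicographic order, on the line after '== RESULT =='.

Work backward from the goal:
  through step 2 (stack(e,d)): drop {on(e,d)}, keep {on(d,a)}, require {clear(d), holding(e)}
    → {clear(d), holding(e), on(d,a)}
  through step 1 (unstack(e,f)): drop {holding(e)}, keep {clear(d), on(d,a)}, require {clear(e), handempty, on(e,f)}
    → {clear(d), clear(e), handempty, on(d,a), on(e,f)}

== RESULT ==
["clear(d)", "clear(e)", "handempty", "on(d,a)", "on(e,f)"]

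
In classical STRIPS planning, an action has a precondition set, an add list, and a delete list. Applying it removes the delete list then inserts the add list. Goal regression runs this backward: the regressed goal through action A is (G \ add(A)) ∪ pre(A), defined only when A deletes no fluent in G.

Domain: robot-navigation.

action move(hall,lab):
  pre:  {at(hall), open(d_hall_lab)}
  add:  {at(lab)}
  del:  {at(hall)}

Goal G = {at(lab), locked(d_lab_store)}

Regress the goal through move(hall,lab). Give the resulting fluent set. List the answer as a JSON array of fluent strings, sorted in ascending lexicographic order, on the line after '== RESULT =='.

Compute (G \ add) ∪ pre:
  G ∩ del = {}  (empty — regression defined)
  G \ add = {at(lab), locked(d_lab_store)} \ {at(lab)} = {locked(d_lab_store)}
  ∪ pre   = {locked(d_lab_store)} ∪ {at(hall), open(d_hall_lab)}
          = {at(hall), locked(d_lab_store), open(d_hall_lab)}

== RESULT ==
["at(hall)", "locked(d_lab_store)", "open(d_hall_lab)"]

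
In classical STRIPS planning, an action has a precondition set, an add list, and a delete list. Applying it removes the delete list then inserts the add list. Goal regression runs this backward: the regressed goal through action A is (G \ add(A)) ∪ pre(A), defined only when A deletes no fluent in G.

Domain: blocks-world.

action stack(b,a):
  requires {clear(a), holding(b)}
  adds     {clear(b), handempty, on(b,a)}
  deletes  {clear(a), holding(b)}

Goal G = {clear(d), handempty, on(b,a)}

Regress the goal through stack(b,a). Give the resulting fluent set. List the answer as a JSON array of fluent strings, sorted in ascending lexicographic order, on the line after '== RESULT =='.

Regress:
  G ∩ del = {}  (empty — regression defined)
  G \ add = {clear(d), handempty, on(b,a)} \ {clear(b), handempty, on(b,a)} = {clear(d)}
  ∪ pre   = {clear(d)} ∪ {clear(a), holding(b)}
          = {clear(a), clear(d), holding(b)}

== RESULT ==
["clear(a)", "clear(d)", "holding(b)"]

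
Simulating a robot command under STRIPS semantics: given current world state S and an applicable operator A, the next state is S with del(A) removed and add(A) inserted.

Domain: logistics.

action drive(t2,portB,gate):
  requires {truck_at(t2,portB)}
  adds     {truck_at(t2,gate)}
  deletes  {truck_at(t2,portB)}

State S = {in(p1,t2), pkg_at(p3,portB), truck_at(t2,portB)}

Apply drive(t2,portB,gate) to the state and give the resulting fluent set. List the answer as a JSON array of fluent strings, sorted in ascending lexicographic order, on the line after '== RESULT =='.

Progress:
  pre ⊆ S: {truck_at(t2,portB)} ⊆ S  — applicable
  S \ del = {in(p1,t2), pkg_at(p3,portB)}
  ∪ add   = {in(p1,t2), pkg_at(p3,portB), truck_at(t2,gate)}

== RESULT ==
["in(p1,t2)", "pkg_at(p3,portB)", "truck_at(t2,gate)"]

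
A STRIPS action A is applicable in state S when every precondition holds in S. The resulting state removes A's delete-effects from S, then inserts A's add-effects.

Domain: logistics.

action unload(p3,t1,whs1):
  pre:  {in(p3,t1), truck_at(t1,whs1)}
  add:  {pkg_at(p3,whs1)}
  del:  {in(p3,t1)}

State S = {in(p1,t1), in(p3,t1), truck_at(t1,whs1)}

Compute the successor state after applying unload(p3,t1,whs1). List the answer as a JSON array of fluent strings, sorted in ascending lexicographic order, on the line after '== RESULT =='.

Progress:
  pre ⊆ S: {in(p3,t1), truck_at(t1,whs1)} ⊆ S  — applicable
  S \ del = {in(p1,t1), truck_at(t1,whs1)}
  ∪ add   = {in(p1,t1), pkg_at(p3,whs1), truck_at(t1,whs1)}

== RESULT ==
["in(p1,t1)", "pkg_at(p3,whs1)", "truck_at(t1,whs1)"]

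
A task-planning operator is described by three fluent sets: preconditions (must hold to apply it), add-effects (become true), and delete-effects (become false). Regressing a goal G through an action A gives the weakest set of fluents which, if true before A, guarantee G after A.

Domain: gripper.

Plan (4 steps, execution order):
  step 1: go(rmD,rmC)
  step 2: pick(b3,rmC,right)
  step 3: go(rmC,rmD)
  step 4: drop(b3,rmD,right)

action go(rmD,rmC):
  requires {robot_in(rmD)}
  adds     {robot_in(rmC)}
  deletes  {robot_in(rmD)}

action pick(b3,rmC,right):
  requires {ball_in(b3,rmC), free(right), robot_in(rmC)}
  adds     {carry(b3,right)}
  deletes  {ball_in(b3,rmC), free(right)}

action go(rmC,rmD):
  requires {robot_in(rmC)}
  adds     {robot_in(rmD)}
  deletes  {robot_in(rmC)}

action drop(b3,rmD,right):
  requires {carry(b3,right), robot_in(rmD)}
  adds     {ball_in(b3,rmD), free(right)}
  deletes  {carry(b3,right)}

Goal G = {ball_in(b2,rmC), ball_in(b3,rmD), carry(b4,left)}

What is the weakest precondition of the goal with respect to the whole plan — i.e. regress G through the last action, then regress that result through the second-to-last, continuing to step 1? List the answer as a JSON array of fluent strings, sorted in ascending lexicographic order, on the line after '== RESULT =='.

Regress step by step:
  through step 4 (drop(b3,rmD,right)): drop {ball_in(b3,rmD)}, keep {ball_in(b2,rmC), carry(b4,left)}, require {carry(b3,right), robot_in(rmD)}
    → {ball_in(b2,rmC), carry(b3,right), carry(b4,left), robot_in(rmD)}
  through step 3 (go(rmC,rmD)): drop {robot_in(rmD)}, keep {ball_in(b2,rmC), carry(b3,right), carry(b4,left)}, require {robot_in(rmC)}
    → {ball_in(b2,rmC), carry(b3,right), carry(b4,left), robot_in(rmC)}
  through step 2 (pick(b3,rmC,right)): drop {carry(b3,right)}, keep {ball_in(b2,rmC), carry(b4,left), robot_in(rmC)}, require {ball_in(b3,rmC), free(right), robot_in(rmC)}
    → {ball_in(b2,rmC), ball_in(b3,rmC), carry(b4,left), free(right), robot_in(rmC)}
  through step 1 (go(rmD,rmC)): drop {robot_in(rmC)}, keep {ball_in(b2,rmC), ball_in(b3,rmC), carry(b4,left), free(right)}, require {robot_in(rmD)}
    → {ball_in(b2,rmC), ball_in(b3,rmC), carry(b4,left), free(right), robot_in(rmD)}

== RESULT ==
["ball_in(b2,rmC)", "ball_in(b3,rmC)", "carry(b4,left)", "free(right)", "robot_in(rmD)"]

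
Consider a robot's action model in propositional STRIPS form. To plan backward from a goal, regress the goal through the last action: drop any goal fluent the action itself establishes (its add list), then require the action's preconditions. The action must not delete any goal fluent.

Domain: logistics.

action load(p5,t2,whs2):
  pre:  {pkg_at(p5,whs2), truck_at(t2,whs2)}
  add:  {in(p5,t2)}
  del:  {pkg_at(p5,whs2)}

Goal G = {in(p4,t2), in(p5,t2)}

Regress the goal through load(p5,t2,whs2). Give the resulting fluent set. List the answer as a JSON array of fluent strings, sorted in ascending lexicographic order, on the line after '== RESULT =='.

Compute (G \ add) ∪ pre:
  G ∩ del = {}  (empty — regression defined)
  G \ add = {in(p4,t2), in(p5,t2)} \ {in(p5,t2)} = {in(p4,t2)}
  ∪ pre   = {in(p4,t2)} ∪ {pkg_at(p5,whs2), truck_at(t2,whs2)}
          = {in(p4,t2), pkg_at(p5,whs2), truck_at(t2,whs2)}

== RESULT ==
["in(p4,t2)", "pkg_at(p5,whs2)", "truck_at(t2,whs2)"]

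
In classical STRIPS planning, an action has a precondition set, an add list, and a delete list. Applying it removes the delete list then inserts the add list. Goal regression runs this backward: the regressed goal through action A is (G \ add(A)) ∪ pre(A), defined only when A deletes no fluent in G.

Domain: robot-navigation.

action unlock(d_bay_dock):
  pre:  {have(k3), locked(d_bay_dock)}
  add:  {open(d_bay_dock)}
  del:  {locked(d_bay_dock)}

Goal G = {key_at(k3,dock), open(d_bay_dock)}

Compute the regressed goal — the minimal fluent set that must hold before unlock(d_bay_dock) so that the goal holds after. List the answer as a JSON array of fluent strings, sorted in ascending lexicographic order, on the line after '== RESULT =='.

Compute (G \ add) ∪ pre:
  G ∩ del = {}  (empty — regression defined)
  G \ add = {key_at(k3,dock), open(d_bay_dock)} \ {open(d_bay_dock)} = {key_at(k3,dock)}
  ∪ pre   = {key_at(k3,dock)} ∪ {have(k3), locked(d_bay_dock)}
          = {have(k3), key_at(k3,dock), locked(d_bay_dock)}

== RESULT ==
["have(k3)", "key_at(k3,dock)", "locked(d_bay_dock)"]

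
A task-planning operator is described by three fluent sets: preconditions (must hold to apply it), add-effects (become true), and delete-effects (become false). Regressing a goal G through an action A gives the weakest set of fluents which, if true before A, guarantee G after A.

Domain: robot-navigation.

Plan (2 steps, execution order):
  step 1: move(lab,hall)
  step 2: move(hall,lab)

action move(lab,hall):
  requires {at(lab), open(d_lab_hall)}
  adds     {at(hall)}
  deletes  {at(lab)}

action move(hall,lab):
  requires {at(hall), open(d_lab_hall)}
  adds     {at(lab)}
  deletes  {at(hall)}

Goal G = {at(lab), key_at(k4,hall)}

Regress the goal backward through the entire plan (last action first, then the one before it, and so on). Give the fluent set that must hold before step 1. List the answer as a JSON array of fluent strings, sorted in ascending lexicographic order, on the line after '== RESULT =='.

Regress step by step:
  through step 2 (move(hall,lab)): drop {at(lab)}, keep {key_at(k4,hall)}, require {at(hall), open(d_lab_hall)}
    → {at(hall), key_at(k4,hall), open(d_lab_hall)}
  through step 1 (move(lab,hall)): drop {at(hall)}, keep {key_at(k4,hall), open(d_lab_hall)}, require {at(lab), open(d_lab_hall)}
    → {at(lab), key_at(k4,hall), open(d_lab_hall)}

== RESULT ==
["at(lab)", "key_at(k4,hall)", "open(d_lab_hall)"]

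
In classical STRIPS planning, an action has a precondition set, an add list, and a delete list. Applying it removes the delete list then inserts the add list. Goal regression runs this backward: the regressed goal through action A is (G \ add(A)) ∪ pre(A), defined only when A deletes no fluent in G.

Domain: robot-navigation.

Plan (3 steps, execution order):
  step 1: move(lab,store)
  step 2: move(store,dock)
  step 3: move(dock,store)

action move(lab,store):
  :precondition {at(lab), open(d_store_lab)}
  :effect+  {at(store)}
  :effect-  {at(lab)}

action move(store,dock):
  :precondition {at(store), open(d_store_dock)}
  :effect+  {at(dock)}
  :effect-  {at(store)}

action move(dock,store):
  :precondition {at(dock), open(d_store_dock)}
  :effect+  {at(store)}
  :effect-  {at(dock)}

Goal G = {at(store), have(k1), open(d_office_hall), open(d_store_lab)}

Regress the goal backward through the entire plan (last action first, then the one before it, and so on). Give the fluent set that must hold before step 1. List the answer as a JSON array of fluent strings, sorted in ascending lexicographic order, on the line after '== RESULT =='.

Regress step by step:
  through step 3 (move(dock,store)): drop {at(store)}, keep {have(k1), open(d_office_hall), open(d_store_lab)}, require {at(dock), open(d_store_dock)}
    → {at(dock), have(k1), open(d_office_hall), open(d_store_dock), open(d_store_lab)}
  through step 2 (move(store,dock)): drop {at(dock)}, keep {have(k1), open(d_office_hall), open(d_store_dock), open(d_store_lab)}, require {at(store), open(d_store_dock)}
    → {at(store), have(k1), open(d_office_hall), open(d_store_dock), open(d_store_lab)}
  through step 1 (move(lab,store)): drop {at(store)}, keep {have(k1), open(d_office_hall), open(d_store_dock), open(d_store_lab)}, require {at(lab), open(d_store_lab)}
    → {at(lab), have(k1), open(d_office_hall), open(d_store_dock), open(d_store_lab)}

== RESULT ==
["at(lab)", "have(k1)", "open(d_office_hall)", "open(d_store_dock)", "open(d_store_lab)"]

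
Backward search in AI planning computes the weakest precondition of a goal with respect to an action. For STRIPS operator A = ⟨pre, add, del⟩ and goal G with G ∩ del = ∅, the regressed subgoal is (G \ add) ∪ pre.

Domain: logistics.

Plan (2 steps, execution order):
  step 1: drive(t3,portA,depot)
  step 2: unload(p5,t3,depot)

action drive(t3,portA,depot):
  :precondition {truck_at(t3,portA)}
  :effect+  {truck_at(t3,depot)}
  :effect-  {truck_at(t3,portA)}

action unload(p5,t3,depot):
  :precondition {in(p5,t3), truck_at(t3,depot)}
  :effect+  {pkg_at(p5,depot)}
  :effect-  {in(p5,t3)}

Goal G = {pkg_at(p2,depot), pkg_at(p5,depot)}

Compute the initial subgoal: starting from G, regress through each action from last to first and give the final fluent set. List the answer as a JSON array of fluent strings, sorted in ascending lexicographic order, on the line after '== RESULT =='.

Regress step by step:
  through step 2 (unload(p5,t3,depot)): drop {pkg_at(p5,depot)}, keep {pkg_at(p2,depot)}, require {in(p5,t3), truck_at(t3,depot)}
    → {in(p5,t3), pkg_at(p2,depot), truck_at(t3,depot)}
  through step 1 (drive(t3,portA,depot)): drop {truck_at(t3,depot)}, keep {in(p5,t3), pkg_at(p2,depot)}, require {truck_at(t3,portA)}
    → {in(p5,t3), pkg_at(p2,depot), truck_at(t3,portA)}

== RESULT ==
["in(p5,t3)", "pkg_at(p2,depot)", "truck_at(t3,portA)"]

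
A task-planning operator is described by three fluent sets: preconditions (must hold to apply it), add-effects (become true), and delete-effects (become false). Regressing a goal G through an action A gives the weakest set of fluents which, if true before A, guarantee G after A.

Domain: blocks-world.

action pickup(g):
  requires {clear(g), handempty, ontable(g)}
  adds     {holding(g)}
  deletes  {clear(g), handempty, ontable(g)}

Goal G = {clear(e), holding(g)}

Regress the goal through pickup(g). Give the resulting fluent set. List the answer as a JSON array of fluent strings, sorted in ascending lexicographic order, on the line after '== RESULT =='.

Regress:
  G ∩ del = {}  (empty — regression defined)
  G \ add = {clear(e), holding(g)} \ {holding(g)} = {clear(e)}
  ∪ pre   = {clear(e)} ∪ {clear(g), handempty, ontable(g)}
          = {clear(e), clear(g), handempty, ontable(g)}

== RESULT ==
["clear(e)", "clear(g)", "handempty", "ontable(g)"]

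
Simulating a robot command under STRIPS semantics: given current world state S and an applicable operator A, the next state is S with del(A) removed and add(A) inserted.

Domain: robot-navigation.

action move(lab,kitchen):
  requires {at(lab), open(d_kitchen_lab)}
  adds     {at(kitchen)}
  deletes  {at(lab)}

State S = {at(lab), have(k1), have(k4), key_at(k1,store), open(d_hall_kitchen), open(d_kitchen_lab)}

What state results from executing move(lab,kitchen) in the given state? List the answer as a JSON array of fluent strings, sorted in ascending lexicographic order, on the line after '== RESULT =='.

Progress:
  pre ⊆ S: {at(lab), open(d_kitchen_lab)} ⊆ S  — applicable
  S \ del = {have(k1), have(k4), key_at(k1,store), open(d_hall_kitchen), open(d_kitchen_lab)}
  ∪ add   = {at(kitchen), have(k1), have(k4), key_at(k1,store), open(d_hall_kitchen), open(d_kitchen_lab)}

== RESULT ==
["at(kitchen)", "have(k1)", "have(k4)", "key_at(k1,store)", "open(d_hall_kitchen)", "open(d_kitchen_lab)"]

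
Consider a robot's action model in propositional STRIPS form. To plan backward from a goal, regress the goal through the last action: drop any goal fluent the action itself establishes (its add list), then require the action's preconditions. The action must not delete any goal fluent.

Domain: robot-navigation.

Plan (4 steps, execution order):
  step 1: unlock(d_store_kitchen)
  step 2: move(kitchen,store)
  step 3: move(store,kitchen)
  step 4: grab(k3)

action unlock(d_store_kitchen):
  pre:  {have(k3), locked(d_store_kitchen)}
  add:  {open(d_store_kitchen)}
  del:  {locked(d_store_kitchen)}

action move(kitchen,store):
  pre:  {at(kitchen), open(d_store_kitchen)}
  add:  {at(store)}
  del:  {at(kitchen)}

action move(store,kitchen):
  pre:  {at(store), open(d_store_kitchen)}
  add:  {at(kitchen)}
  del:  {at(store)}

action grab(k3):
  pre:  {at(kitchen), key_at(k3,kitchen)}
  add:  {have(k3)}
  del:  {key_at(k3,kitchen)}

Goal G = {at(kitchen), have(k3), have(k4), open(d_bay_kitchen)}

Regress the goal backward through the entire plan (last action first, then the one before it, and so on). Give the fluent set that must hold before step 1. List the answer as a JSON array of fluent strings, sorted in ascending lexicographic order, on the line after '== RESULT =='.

Regress step by step:
  through step 4 (grab(k3)): drop {have(k3)}, keep {at(kitchen), have(k4), open(d_bay_kitchen)}, require {at(kitchen), key_at(k3,kitchen)}
    → {at(kitchen), have(k4), key_at(k3,kitchen), open(d_bay_kitchen)}
  through step 3 (move(store,kitchen)): drop {at(kitchen)}, keep {have(k4), key_at(k3,kitchen), open(d_bay_kitchen)}, require {at(store), open(d_store_kitchen)}
    → {at(store), have(k4), key_at(k3,kitchen), open(d_bay_kitchen), open(d_store_kitchen)}
  through step 2 (move(kitchen,store)): drop {at(store)}, keep {have(k4), key_at(k3,kitchen), open(d_bay_kitchen), open(d_store_kitchen)}, require {at(kitchen), open(d_store_kitchen)}
    → {at(kitchen), have(k4), key_at(k3,kitchen), open(d_bay_kitchen), open(d_store_kitchen)}
  through step 1 (unlock(d_store_kitchen)): drop {open(d_store_kitchen)}, keep {at(kitchen), have(k4), key_at(k3,kitchen), open(d_bay_kitchen)}, require {have(k3), locked(d_store_kitchen)}
    → {at(kitchen), have(k3), have(k4), key_at(k3,kitchen), locked(d_store_kitchen), open(d_bay_kitchen)}

== RESULT ==
["at(kitchen)", "have(k3)", "have(k4)", "key_at(k3,kitchen)", "locked(d_store_kitchen)", "open(d_bay_kitchen)"]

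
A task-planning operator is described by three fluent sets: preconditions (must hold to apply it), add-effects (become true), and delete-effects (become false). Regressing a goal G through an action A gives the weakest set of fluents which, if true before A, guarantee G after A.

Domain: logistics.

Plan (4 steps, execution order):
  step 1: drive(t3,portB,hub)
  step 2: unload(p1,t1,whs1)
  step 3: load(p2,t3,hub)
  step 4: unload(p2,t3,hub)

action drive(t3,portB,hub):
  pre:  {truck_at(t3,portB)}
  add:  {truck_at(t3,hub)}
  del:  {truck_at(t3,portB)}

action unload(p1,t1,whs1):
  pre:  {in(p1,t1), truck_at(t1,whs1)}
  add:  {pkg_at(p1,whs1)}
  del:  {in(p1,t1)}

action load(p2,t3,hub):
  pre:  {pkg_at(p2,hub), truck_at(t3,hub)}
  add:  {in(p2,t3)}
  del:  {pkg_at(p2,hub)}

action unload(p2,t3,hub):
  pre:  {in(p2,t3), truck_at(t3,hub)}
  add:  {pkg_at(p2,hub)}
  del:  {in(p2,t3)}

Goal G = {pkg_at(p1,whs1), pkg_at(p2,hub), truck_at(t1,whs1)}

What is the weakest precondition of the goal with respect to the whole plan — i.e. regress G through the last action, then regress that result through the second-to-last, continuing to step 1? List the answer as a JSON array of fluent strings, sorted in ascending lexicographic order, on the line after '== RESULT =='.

Work backward from the goal:
  through step 4 (unload(p2,t3,hub)): drop {pkg_at(p2,hub)}, keep {pkg_at(p1,whs1), truck_at(t1,whs1)}, require {in(p2,t3), truck_at(t3,hub)}
    → {in(p2,t3), pkg_at(p1,whs1), truck_at(t1,whs1), truck_at(t3,hub)}
  through step 3 (load(p2,t3,hub)): drop {in(p2,t3)}, keep {pkg_at(p1,whs1), truck_at(t1,whs1), truck_at(t3,hub)}, require {pkg_at(p2,hub), truck_at(t3,hub)}
    → {pkg_at(p1,whs1), pkg_at(p2,hub), truck_at(t1,whs1), truck_at(t3,hub)}
  through step 2 (unload(p1,t1,whs1)): drop {pkg_at(p1,whs1)}, keep {pkg_at(p2,hub), truck_at(t1,whs1), truck_at(t3,hub)}, require {in(p1,t1), truck_at(t1,whs1)}
    → {in(p1,t1), pkg_at(p2,hub), truck_at(t1,whs1), truck_at(t3,hub)}
  through step 1 (drive(t3,portB,hub)): drop {truck_at(t3,hub)}, keep {in(p1,t1), pkg_at(p2,hub), truck_at(t1,whs1)}, require {truck_at(t3,portB)}
    → {in(p1,t1), pkg_at(p2,hub), truck_at(t1,whs1), truck_at(t3,portB)}

== RESULT ==
["in(p1,t1)", "pkg_at(p2,hub)", "truck_at(t1,whs1)", "truck_at(t3,portB)"]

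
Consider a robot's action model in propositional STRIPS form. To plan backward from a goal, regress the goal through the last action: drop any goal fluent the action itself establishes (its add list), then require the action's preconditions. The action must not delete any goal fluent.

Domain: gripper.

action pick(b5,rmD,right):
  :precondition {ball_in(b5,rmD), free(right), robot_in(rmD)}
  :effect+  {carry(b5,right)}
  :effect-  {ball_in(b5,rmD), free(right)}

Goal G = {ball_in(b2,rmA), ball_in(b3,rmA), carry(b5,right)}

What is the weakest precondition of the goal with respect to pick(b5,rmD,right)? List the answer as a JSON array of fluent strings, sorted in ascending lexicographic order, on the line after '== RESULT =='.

Compute (G \ add) ∪ pre:
  G ∩ del = {}  (empty — regression defined)
  G \ add = {ball_in(b2,rmA), ball_in(b3,rmA), carry(b5,right)} \ {carry(b5,right)} = {ball_in(b2,rmA), ball_in(b3,rmA)}
  ∪ pre   = {ball_in(b2,rmA), ball_in(b3,rmA)} ∪ {ball_in(b5,rmD), free(right), robot_in(rmD)}
          = {ball_in(b2,rmA), ball_in(b3,rmA), ball_in(b5,rmD), free(right), robot_in(rmD)}

== RESULT ==
["ball_in(b2,rmA)", "ball_in(b3,rmA)", "ball_in(b5,rmD)", "free(right)", "robot_in(rmD)"]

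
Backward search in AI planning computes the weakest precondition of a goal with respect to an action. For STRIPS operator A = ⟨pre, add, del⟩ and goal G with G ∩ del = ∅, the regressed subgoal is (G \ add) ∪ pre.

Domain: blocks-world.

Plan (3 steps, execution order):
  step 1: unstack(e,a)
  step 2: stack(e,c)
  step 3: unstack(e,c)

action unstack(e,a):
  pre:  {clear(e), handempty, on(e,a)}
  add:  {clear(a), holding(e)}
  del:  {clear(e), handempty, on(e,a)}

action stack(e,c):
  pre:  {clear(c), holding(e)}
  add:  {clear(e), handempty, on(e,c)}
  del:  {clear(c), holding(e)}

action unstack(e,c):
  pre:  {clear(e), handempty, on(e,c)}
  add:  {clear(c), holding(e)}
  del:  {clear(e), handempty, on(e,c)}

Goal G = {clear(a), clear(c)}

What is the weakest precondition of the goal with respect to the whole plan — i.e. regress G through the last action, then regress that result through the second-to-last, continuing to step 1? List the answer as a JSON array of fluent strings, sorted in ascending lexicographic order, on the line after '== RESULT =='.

Regress step by step:
  through step 3 (unstack(e,c)): drop {clear(c)}, keep {clear(a)}, require {clear(e), handempty, on(e,c)}
    → {clear(a), clear(e), handempty, on(e,c)}
  through step 2 (stack(e,c)): drop {clear(e), handempty, on(e,c)}, keep {clear(a)}, require {clear(c), holding(e)}
    → {clear(a), clear(c), holding(e)}
  through step 1 (unstack(e,a)): drop {clear(a), holding(e)}, keep {clear(c)}, require {clear(e), handempty, on(e,a)}
    → {clear(c), clear(e), handempty, on(e,a)}

== RESULT ==
["clear(c)", "clear(e)", "handempty", "on(e,a)"]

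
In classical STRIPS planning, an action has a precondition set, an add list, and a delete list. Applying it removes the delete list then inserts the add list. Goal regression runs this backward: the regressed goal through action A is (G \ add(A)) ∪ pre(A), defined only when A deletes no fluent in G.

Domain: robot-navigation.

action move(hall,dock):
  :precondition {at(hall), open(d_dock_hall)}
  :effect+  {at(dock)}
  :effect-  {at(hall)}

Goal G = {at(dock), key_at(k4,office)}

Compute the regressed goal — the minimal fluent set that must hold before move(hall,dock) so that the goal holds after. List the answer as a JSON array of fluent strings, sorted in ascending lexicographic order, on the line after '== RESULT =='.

Regress:
  G ∩ del = {}  (empty — regression defined)
  G \ add = {at(dock), key_at(k4,office)} \ {at(dock)} = {key_at(k4,office)}
  ∪ pre   = {key_at(k4,office)} ∪ {at(hall), open(d_dock_hall)}
          = {at(hall), key_at(k4,office), open(d_dock_hall)}

== RESULT ==
["at(hall)", "key_at(k4,office)", "open(d_dock_hall)"]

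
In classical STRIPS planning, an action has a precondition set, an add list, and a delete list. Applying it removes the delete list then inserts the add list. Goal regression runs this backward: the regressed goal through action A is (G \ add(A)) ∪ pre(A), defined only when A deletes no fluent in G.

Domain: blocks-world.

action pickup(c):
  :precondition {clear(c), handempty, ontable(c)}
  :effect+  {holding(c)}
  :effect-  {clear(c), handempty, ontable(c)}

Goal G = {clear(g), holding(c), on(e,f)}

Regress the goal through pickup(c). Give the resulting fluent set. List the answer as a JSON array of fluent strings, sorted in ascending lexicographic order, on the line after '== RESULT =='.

Compute (G \ add) ∪ pre:
  G ∩ del = {}  (empty — regression defined)
  G \ add = {clear(g), holding(c), on(e,f)} \ {holding(c)} = {clear(g), on(e,f)}
  ∪ pre   = {clear(g), on(e,f)} ∪ {clear(c), handempty, ontable(c)}
          = {clear(c), clear(g), handempty, on(e,f), ontable(c)}

== RESULT ==
["clear(c)", "clear(g)", "handempty", "on(e,f)", "ontable(c)"]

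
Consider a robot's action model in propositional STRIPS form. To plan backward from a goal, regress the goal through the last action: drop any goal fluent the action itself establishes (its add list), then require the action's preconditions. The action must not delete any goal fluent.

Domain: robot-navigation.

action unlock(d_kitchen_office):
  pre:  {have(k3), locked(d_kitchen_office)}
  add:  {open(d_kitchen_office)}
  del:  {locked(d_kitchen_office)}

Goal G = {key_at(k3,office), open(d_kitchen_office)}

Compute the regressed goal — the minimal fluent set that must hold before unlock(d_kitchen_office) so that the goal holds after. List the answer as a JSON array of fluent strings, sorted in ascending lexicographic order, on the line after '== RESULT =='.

Compute (G \ add) ∪ pre:
  G ∩ del = {}  (empty — regression defined)
  G \ add = {key_at(k3,office), open(d_kitchen_office)} \ {open(d_kitchen_office)} = {key_at(k3,office)}
  ∪ pre   = {key_at(k3,office)} ∪ {have(k3), locked(d_kitchen_office)}
          = {have(k3), key_at(k3,office), locked(d_kitchen_office)}

== RESULT ==
["have(k3)", "key_at(k3,office)", "locked(d_kitchen_office)"]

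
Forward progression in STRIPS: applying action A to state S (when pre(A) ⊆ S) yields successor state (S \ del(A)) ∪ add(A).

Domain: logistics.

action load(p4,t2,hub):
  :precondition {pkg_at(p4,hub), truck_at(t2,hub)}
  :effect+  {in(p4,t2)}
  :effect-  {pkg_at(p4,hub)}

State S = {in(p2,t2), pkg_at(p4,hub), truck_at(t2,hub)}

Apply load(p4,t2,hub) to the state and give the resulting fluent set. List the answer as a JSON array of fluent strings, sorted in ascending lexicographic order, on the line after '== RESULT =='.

Compute (S \ del) ∪ add:
  pre ⊆ S: {pkg_at(p4,hub), truck_at(t2,hub)} ⊆ S  — applicable
  S \ del = {in(p2,t2), truck_at(t2,hub)}
  ∪ add   = {in(p2,t2), in(p4,t2), truck_at(t2,hub)}

== RESULT ==
["in(p2,t2)", "in(p4,t2)", "truck_at(t2,hub)"]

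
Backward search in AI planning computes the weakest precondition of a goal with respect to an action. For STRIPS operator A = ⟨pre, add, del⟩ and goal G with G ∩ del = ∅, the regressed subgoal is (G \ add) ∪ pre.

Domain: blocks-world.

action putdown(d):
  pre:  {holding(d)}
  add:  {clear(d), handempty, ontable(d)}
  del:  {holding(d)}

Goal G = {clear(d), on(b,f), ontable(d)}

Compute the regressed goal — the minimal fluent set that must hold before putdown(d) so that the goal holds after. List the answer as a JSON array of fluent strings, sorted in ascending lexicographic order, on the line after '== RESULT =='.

Compute (G \ add) ∪ pre:
  G ∩ del = {}  (empty — regression defined)
  G \ add = {clear(d), on(b,f), ontable(d)} \ {clear(d), handempty, ontable(d)} = {on(b,f)}
  ∪ pre   = {on(b,f)} ∪ {holding(d)}
          = {holding(d), on(b,f)}

== RESULT ==
["holding(d)", "on(b,f)"]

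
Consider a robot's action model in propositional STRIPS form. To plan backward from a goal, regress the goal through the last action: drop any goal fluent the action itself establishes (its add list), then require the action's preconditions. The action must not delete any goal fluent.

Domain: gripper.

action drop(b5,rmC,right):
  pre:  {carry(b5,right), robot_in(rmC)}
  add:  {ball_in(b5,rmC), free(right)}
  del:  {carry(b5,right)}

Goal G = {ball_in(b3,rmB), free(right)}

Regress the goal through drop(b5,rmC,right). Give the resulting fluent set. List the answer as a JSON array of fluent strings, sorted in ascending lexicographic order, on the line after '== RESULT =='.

Compute (G \ add) ∪ pre:
  G ∩ del = {}  (empty — regression defined)
  G \ add = {ball_in(b3,rmB), free(right)} \ {ball_in(b5,rmC), free(right)} = {ball_in(b3,rmB)}
  ∪ pre   = {ball_in(b3,rmB)} ∪ {carry(b5,right), robot_in(rmC)}
          = {ball_in(b3,rmB), carry(b5,right), robot_in(rmC)}

== RESULT ==
["ball_in(b3,rmB)", "carry(b5,right)", "robot_in(rmC)"]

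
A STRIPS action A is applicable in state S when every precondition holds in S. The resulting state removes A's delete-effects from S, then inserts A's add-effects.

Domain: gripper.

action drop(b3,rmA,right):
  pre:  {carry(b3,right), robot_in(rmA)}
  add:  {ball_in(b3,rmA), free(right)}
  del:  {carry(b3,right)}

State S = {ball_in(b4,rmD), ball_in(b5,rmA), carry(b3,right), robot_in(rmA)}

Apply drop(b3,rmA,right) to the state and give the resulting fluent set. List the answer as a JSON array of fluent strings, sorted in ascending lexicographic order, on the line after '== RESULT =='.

Compute (S \ del) ∪ add:
  pre ⊆ S: {carry(b3,right), robot_in(rmA)} ⊆ S  — applicable
  S \ del = {ball_in(b4,rmD), ball_in(b5,rmA), robot_in(rmA)}
  ∪ add   = {ball_in(b3,rmA), ball_in(b4,rmD), ball_in(b5,rmA), free(right), robot_in(rmA)}

== RESULT ==
["ball_in(b3,rmA)", "ball_in(b4,rmD)", "ball_in(b5,rmA)", "free(right)", "robot_in(rmA)"]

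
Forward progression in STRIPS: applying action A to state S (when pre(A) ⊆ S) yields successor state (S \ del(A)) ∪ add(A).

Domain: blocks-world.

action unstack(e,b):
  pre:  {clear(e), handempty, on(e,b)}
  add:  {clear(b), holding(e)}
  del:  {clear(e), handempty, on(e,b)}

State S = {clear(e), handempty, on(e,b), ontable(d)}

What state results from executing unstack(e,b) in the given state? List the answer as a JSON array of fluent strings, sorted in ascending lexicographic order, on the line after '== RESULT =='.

Progress:
  pre ⊆ S: {clear(e), handempty, on(e,b)} ⊆ S  — applicable
  S \ del = {ontable(d)}
  ∪ add   = {clear(b), holding(e), ontable(d)}

== RESULT ==
["clear(b)", "holding(e)", "ontable(d)"]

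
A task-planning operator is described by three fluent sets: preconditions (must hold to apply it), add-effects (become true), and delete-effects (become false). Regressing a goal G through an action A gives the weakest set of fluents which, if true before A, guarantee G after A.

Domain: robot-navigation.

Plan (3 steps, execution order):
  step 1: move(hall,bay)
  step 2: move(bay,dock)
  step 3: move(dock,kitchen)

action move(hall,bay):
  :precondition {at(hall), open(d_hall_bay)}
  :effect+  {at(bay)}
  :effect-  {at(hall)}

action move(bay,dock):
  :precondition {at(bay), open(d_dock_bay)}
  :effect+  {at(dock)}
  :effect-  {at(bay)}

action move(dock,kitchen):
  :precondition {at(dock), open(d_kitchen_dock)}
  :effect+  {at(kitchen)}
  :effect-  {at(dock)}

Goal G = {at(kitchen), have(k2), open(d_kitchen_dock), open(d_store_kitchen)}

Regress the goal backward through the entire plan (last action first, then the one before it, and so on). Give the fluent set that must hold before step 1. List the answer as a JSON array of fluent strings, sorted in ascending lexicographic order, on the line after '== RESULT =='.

Work backward from the goal:
  through step 3 (move(dock,kitchen)): drop {at(kitchen)}, keep {have(k2), open(d_kitchen_dock), open(d_store_kitchen)}, require {at(dock), open(d_kitchen_dock)}
    → {at(dock), have(k2), open(d_kitchen_dock), open(d_store_kitchen)}
  through step 2 (move(bay,dock)): drop {at(dock)}, keep {have(k2), open(d_kitchen_dock), open(d_store_kitchen)}, require {at(bay), open(d_dock_bay)}
    → {at(bay), have(k2), open(d_dock_bay), open(d_kitchen_dock), open(d_store_kitchen)}
  through step 1 (move(hall,bay)): drop {at(bay)}, keep {have(k2), open(d_dock_bay), open(d_kitchen_dock), open(d_store_kitchen)}, require {at(hall), open(d_hall_bay)}
    → {at(hall), have(k2), open(d_dock_bay), open(d_hall_bay), open(d_kitchen_dock), open(d_store_kitchen)}

== RESULT ==
["at(hall)", "have(k2)", "open(d_dock_bay)", "open(d_hall_bay)", "open(d_kitchen_dock)", "open(d_store_kitchen)"]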